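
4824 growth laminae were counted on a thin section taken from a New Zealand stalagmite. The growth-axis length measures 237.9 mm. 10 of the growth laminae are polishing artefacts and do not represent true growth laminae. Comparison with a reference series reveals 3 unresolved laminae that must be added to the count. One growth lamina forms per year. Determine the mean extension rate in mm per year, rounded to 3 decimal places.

0.049 mm per year

After corrections the count is 4824 − 10 + 3 = 4817 growth laminae.
Extension rate ≈ 237.9 / 4817 = 0.049 mm per year.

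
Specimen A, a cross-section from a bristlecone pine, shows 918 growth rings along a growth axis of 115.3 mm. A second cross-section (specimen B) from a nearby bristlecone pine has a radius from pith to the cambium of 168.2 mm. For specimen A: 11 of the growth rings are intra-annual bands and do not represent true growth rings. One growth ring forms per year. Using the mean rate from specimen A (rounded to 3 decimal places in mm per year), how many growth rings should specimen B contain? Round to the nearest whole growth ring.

Specimen A: correcting the raw count gives 918 − 11 = 907 true growth rings.
A: Mean rate = 115.3 mm / 907 years ≈ 0.127 mm/yr.
B spans 168.2 / 0.127 = 1324.41 years ≈ 1324 growth rings.

1324 growth rings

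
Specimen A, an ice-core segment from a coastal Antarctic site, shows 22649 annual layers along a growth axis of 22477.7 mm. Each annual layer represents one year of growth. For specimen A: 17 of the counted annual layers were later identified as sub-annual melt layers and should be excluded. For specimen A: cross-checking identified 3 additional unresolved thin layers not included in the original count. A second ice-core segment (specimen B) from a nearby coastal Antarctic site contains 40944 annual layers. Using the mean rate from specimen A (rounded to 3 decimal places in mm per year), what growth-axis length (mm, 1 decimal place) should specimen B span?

40657.4 mm

Specimen A: adjusted count: 22649 − 17 + 3 = 22635 annual layers.
A: 22477.7 mm over 22635 years gives 22477.7 / 22635 ≈ 0.993 mm/year.
B's length ≈ 0.993 × 40944 = 40657.4 mm.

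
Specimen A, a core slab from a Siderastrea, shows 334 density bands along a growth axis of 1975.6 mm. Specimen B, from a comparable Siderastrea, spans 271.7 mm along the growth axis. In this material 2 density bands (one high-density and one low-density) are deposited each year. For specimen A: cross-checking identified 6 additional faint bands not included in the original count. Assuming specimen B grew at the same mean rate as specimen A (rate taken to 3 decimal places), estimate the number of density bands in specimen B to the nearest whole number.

47 density bands

Specimen A: correcting the raw count gives 334 + 6 = 340 true density bands.
Specimen A: with 2 density bands per year, 340 / 2 = 170 years.
A: 1975.6 mm over 170 years gives 1975.6 / 170 ≈ 11.621 mm/yr.
B spans 271.7 / 11.621 = 23.38 years; at 2 density bands per year that is 23.38 × 2 ≈ 47 density bands.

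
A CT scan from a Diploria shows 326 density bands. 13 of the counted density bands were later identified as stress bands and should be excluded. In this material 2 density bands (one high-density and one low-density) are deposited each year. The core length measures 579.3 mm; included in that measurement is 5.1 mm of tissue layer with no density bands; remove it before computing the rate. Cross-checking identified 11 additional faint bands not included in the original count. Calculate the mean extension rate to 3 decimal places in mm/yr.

3.544 mm/yr

Adjusted count: 326 − 13 + 11 = 324 density bands.
With 2 density bands per year, 324 / 2 = 162 years.
Net length = 579.3 − 5.1 = 574.2 mm.
574.2 mm over 162 years gives 574.2 / 162 ≈ 3.544 mm/yr.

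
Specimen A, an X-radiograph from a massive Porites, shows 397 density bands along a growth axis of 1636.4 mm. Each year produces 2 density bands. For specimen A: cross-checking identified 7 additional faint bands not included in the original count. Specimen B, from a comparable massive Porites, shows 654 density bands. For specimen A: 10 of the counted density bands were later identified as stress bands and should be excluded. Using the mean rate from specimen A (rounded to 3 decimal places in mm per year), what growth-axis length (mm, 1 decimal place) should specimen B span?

Specimen A: true density band count = 397 − 10 + 7 = 394.
Specimen A: dividing by 2 density bands per year: 394 / 2 = 197 years.
A: Mean rate = 1636.4 mm / 197 years ≈ 8.307 mm/yr.
Specimen B: with 2 density bands per year, 654 / 2 = 327 years. Length of B = 8.307 × 327 = 2716.4 mm.

2716.4 mm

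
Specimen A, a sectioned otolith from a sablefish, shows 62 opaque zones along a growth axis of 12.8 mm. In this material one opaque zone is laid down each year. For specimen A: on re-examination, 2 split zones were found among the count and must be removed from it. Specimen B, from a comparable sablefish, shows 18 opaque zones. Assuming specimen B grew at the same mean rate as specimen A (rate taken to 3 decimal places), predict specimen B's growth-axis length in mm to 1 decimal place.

3.8 mm

Specimen A: correcting the raw count gives 62 − 2 = 60 true opaque zones.
A: Extension rate ≈ 12.8 / 60 = 0.213 mm per year.
B's length ≈ 0.213 × 18 = 3.8 mm.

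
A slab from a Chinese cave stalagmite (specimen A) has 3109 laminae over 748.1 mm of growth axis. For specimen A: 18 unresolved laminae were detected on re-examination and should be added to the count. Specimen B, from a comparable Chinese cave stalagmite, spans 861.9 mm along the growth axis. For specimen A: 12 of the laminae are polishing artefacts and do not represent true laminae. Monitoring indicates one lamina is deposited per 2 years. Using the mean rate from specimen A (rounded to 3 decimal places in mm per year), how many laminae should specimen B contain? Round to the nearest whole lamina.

3591 laminae

Specimen A: after corrections the count is 3109 − 12 + 18 = 3115 laminae.
Specimen A: multiplying by 2 years per lamina: 3115 × 2 = 6230 years.
A: 748.1 mm over 6230 years gives 748.1 / 6230 ≈ 0.120 mm/year.
Specimen B: 861.9 mm / 0.120 mm per year = 7182.50 years; at 2 years per lamina that is 7182.50 / 2 ≈ 3591 laminae.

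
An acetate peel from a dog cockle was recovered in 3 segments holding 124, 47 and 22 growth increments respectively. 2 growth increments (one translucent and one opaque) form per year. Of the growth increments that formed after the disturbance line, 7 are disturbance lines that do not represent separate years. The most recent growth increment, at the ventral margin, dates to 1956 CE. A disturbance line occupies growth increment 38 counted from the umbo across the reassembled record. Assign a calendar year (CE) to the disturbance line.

1882 CE

Total growth increments = 124 + 47 + 22 = 193.
193 − 38 = 155 growth increments lie beyond the disturbance line toward the ventral margin.
Removing the 7 false growth increments leaves 155 − 7 = 148 true growth increments beyond the disturbance line.
148 growth increments at 2 per year is 148 / 2 = 74 years.
The growth increment at the ventral margin is 1956 CE, so the disturbance line dates to 1956 − 74 = 1882 CE.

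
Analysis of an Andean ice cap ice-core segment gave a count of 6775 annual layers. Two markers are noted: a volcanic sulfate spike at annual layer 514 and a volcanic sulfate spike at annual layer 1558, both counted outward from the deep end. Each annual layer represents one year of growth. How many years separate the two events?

The two markers are separated by 1558 − 514 = 1044 annual layers.
At one annual layer per year, 1044 years elapsed between them.

1044 years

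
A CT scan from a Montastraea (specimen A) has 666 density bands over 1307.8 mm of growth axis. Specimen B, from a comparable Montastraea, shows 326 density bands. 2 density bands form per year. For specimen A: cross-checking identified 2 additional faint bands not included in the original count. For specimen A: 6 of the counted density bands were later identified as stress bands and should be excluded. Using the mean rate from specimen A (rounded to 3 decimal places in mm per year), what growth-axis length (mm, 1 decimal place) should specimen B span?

Specimen A: adjusted count: 666 − 6 + 2 = 662 density bands.
Specimen A: with 2 density bands per year, 662 / 2 = 331 years.
A: Extension rate ≈ 1307.8 / 331 = 3.951 mm per year.
Specimen B: with 2 density bands per year, 326 / 2 = 163 years. For B, 3.951 mm/year × 163 years = 644.0 mm.

644.0 mm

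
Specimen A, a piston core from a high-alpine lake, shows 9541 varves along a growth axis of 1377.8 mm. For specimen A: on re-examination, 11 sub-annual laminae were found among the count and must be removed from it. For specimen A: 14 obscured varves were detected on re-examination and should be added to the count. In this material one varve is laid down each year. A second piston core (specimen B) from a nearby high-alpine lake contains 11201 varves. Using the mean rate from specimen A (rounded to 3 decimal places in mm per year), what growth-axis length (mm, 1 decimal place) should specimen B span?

Specimen A: true varve count = 9541 − 11 + 14 = 9544.
A: Mean rate = 1377.8 mm / 9544 years ≈ 0.144 mm per year.
Length of B = 0.144 × 11201 = 1612.9 mm.

1612.9 mm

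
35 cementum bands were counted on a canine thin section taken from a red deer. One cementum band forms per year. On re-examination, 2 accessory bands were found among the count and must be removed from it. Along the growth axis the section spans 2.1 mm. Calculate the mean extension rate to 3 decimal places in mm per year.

0.064 mm per year

After corrections the count is 35 − 2 = 33 cementum bands.
2.1 mm over 33 years gives 2.1 / 33 ≈ 0.064 mm per year.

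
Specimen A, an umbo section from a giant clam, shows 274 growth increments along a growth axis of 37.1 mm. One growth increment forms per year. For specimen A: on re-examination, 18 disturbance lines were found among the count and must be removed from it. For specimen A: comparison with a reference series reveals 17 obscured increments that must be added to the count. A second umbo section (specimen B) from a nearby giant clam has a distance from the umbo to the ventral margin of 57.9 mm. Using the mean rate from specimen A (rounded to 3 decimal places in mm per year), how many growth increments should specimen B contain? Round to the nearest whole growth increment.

426 growth increments

Specimen A: correcting the raw count gives 274 − 18 + 17 = 273 true growth increments.
A: 37.1 mm over 273 years gives 37.1 / 273 ≈ 0.136 mm per year.
B spans 57.9 / 0.136 = 425.74 years ≈ 426 growth increments.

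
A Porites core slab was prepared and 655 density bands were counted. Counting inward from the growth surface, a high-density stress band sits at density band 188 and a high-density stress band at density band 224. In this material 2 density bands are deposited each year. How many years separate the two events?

18 years

Separation: 224 − 188 = 36 density bands.
With 2 density bands per year, 36 / 2 = 18 years.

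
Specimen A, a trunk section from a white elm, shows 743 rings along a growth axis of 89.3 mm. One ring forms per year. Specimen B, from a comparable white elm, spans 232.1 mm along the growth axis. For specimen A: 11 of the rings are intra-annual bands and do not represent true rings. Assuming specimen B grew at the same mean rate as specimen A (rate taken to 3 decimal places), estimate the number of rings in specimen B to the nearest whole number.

1902 rings

Specimen A: correcting the raw count gives 743 − 11 = 732 true rings.
A: Mean rate = 89.3 mm / 732 years ≈ 0.122 mm per year.
For B, 232.1 / 0.122 = 1902.46 years ≈ 1902 rings.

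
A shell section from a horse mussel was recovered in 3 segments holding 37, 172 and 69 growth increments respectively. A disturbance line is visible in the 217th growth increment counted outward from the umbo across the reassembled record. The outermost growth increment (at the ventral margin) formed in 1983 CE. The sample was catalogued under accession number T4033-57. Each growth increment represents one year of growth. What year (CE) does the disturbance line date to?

1922 CE

Total growth increments = 37 + 172 + 69 = 278.
278 − 217 = 61 growth increments lie beyond the disturbance line toward the ventral margin.
Counting back 61 years from 1983 CE places the disturbance line in 1983 − 61 = 1922 CE.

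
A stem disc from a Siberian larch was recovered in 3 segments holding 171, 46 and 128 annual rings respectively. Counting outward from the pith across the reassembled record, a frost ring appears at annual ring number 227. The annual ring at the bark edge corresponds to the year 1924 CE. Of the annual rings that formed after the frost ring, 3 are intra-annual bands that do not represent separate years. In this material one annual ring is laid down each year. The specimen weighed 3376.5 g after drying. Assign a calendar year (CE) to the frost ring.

Total annual rings = 171 + 46 + 128 = 345.
The frost ring sits at annual ring 227 from the pith, so 345 − 227 = 118 annual rings formed after it.
Removing the 3 false annual rings leaves 118 − 3 = 115 true annual rings beyond the frost ring.
1924 − 115 = 1809 CE.

1809 CE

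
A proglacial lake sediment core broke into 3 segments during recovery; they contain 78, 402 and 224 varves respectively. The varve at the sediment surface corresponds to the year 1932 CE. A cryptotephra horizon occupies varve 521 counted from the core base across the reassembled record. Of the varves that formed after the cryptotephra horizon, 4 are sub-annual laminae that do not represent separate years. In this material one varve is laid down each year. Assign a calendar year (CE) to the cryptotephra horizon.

Total varves = 78 + 402 + 224 = 704.
704 − 521 = 183 varves lie beyond the cryptotephra horizon toward the sediment surface.
183 − 4 false = 179 true varves after the cryptotephra horizon.
1932 − 179 = 1753 CE.

1753 CE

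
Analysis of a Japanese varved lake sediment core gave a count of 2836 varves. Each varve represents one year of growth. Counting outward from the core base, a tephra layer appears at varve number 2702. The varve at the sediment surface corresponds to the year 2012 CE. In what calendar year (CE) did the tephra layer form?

1878 CE

The tephra layer sits at varve 2702 from the core base, so 2836 − 2702 = 134 varves formed after it.
2012 − 134 = 1878 CE.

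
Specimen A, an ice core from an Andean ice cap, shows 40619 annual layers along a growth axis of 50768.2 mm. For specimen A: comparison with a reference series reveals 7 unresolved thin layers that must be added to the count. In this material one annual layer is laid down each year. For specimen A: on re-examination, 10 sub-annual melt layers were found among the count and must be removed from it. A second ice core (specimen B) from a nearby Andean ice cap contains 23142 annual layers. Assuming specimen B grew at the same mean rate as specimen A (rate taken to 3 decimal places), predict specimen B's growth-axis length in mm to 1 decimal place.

Specimen A: true annual layer count = 40619 − 10 + 7 = 40616.
A: 50768.2 mm over 40616 years gives 50768.2 / 40616 ≈ 1.250 mm/year.
Length of B = 1.250 × 23142 = 28927.5 mm.

28927.5 mm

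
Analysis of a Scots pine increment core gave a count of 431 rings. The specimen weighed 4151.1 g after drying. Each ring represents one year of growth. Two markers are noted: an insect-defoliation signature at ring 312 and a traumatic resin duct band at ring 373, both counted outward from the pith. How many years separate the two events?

373 − 312 = 61 rings lie between the two events.
One ring per year makes the interval 61 years.

61 yr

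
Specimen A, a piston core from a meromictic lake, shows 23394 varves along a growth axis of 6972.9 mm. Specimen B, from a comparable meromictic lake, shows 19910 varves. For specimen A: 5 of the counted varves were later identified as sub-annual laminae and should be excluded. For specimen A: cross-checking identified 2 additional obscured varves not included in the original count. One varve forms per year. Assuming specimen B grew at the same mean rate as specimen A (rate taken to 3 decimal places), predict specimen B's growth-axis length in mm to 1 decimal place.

Specimen A: after corrections the count is 23394 − 5 + 2 = 23391 varves.
A: 6972.9 mm over 23391 years gives 6972.9 / 23391 ≈ 0.298 mm per year.
Length of B = 0.298 × 19910 = 5933.2 mm.

5933.2 mm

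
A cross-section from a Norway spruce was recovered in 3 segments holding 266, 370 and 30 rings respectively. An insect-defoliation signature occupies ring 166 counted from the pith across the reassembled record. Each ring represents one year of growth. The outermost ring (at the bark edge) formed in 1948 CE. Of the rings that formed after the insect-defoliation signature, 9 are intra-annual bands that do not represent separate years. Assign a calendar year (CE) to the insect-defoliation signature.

Total rings = 266 + 370 + 30 = 666.
666 − 166 = 500 rings lie beyond the insect-defoliation signature toward the bark edge.
Excluding 9 false rings: 500 − 9 = 491.
1948 − 491 = 1457 CE.

1457 CE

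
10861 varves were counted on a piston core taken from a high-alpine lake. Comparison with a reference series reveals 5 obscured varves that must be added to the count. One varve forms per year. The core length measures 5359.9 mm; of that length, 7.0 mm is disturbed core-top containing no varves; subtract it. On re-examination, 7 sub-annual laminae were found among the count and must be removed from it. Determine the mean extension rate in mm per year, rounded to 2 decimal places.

0.49 mm per year

True varve count = 10861 − 7 + 5 = 10859.
Removing the 7.0 mm offcut leaves 5359.9 − 7.0 = 5352.9 mm.
Extension rate ≈ 5352.9 / 10859 = 0.49 mm per year.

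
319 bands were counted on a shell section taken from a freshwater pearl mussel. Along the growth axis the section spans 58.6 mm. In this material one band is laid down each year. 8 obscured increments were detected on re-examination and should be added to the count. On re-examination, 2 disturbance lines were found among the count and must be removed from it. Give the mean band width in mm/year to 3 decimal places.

After corrections the count is 319 − 2 + 8 = 325 bands.
Mean rate = 58.6 mm / 325 years ≈ 0.180 mm/year.

0.180 mm/year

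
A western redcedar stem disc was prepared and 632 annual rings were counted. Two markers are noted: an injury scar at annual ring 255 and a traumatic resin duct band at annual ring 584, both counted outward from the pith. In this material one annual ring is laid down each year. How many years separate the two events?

329 years

Separation: 584 − 255 = 329 annual rings.
One annual ring per year makes the interval 329 years.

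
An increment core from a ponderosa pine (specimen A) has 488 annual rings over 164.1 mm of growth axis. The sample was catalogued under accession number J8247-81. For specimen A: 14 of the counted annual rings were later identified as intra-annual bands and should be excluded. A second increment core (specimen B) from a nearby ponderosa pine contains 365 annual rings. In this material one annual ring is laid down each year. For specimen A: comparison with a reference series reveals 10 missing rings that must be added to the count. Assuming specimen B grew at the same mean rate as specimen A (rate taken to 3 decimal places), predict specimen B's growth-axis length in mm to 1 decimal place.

123.7 mm

Specimen A: adjusted count: 488 − 14 + 10 = 484 annual rings.
A: Mean rate = 164.1 mm / 484 years ≈ 0.339 mm/yr.
Length of B = 0.339 × 365 = 123.7 mm.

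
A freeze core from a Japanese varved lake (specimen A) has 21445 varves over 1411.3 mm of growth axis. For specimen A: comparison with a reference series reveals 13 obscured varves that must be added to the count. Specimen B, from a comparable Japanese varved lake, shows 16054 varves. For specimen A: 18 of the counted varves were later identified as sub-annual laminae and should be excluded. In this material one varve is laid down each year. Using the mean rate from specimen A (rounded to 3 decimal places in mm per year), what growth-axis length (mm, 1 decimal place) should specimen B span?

Specimen A: true varve count = 21445 − 18 + 13 = 21440.
A: Mean rate = 1411.3 mm / 21440 years ≈ 0.066 mm per year.
B's length ≈ 0.066 × 16054 = 1059.6 mm.

1059.6 mm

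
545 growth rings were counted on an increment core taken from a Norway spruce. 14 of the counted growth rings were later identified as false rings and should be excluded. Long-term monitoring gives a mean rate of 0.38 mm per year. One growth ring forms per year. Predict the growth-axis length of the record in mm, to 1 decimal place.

201.8 mm

After corrections the count is 545 − 14 = 531 growth rings.
531 years at 0.38 mm/year gives 0.38 × 531 = 201.8 mm.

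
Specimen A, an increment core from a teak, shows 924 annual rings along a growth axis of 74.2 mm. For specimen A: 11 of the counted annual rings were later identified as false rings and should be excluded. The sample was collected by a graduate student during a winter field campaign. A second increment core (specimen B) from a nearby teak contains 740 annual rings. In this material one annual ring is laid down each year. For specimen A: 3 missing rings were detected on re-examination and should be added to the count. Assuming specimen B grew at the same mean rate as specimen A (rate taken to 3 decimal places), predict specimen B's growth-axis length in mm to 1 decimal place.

59.9 mm

Specimen A: adjusted count: 924 − 11 + 3 = 916 annual rings.
A: Mean rate = 74.2 mm / 916 years ≈ 0.081 mm/yr.
Length of B = 0.081 × 740 = 59.9 mm.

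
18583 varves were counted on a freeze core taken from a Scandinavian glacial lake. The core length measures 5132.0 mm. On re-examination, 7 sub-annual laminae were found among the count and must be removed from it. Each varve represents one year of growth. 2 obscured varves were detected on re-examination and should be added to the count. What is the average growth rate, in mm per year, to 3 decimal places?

True varve count = 18583 − 7 + 2 = 18578.
Mean rate = 5132.0 mm / 18578 years ≈ 0.276 mm per year.

0.276 mm per year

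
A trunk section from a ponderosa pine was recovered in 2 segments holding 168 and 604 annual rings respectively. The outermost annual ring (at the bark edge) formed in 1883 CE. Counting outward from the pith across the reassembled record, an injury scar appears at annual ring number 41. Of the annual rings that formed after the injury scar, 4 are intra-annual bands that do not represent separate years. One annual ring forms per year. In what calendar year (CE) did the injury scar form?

1156 CE

Total annual rings = 168 + 604 = 772.
The injury scar sits at annual ring 41 from the pith, so 772 − 41 = 731 annual rings formed after it.
Excluding 4 false annual rings: 731 − 4 = 727.
Counting back 727 years from 1883 CE places the injury scar in 1883 − 727 = 1156 CE.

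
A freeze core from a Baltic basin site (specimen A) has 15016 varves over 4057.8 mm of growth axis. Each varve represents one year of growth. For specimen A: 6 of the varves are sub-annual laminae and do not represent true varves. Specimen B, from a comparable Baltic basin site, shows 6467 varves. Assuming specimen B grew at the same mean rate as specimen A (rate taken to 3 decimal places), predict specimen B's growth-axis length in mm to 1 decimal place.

1746.1 mm

Specimen A: adjusted count: 15016 − 6 = 15010 varves.
A: Mean rate = 4057.8 mm / 15010 years ≈ 0.270 mm/year.
Length of B = 0.270 × 6467 = 1746.1 mm.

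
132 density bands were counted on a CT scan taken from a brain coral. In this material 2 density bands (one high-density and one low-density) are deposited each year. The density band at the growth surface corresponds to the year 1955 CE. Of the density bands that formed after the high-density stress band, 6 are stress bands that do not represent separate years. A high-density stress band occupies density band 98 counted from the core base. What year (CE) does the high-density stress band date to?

1941 CE

132 − 98 = 34 density bands lie beyond the high-density stress band toward the growth surface.
34 − 6 false = 28 true density bands after the high-density stress band.
28 density bands at 2 per year is 28 / 2 = 14 years.
The density band at the growth surface is 1955 CE, so the high-density stress band dates to 1955 − 14 = 1941 CE.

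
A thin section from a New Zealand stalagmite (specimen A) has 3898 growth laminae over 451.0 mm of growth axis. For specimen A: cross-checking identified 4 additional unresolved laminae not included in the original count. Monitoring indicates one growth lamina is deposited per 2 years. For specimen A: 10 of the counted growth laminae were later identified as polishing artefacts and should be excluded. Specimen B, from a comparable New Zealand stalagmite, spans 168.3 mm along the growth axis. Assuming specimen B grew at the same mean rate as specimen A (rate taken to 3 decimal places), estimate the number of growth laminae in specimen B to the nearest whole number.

1451 growth laminae

Specimen A: adjusted count: 3898 − 10 + 4 = 3892 growth laminae.
Specimen A: multiplying by 2 years per growth lamina: 3892 × 2 = 7784 years.
A: 451.0 mm over 7784 years gives 451.0 / 7784 ≈ 0.058 mm per year.
For B, 168.3 / 0.058 = 2901.72 years; at 2 years per growth lamina that is 2901.72 / 2 ≈ 1451 growth laminae.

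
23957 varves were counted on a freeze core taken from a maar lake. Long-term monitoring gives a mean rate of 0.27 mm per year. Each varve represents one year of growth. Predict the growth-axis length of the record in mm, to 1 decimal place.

The record spans 23957 years at 0.27 mm per year.
23957 years at 0.27 mm/year gives 0.27 × 23957 = 6468.4 mm.

6468.4 mm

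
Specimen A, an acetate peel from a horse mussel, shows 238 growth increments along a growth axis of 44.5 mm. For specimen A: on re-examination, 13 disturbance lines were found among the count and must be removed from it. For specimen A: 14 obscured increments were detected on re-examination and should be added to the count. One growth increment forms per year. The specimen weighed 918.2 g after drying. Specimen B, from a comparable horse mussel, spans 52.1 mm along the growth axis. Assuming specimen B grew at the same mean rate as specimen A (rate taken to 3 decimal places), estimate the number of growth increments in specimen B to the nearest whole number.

280 growth increments

Specimen A: correcting the raw count gives 238 − 13 + 14 = 239 true growth increments.
A: Mean rate = 44.5 mm / 239 years ≈ 0.186 mm/yr.
For B, 52.1 / 0.186 = 280.11 years ≈ 280 growth increments.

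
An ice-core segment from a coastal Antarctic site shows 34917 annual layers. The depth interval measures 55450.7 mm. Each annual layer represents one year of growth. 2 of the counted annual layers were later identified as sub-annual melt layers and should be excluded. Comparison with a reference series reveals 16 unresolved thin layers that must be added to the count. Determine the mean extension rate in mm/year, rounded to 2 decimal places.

After corrections the count is 34917 − 2 + 16 = 34931 annual layers.
Mean rate = 55450.7 mm / 34931 years ≈ 1.59 mm/year.

1.59 mm/year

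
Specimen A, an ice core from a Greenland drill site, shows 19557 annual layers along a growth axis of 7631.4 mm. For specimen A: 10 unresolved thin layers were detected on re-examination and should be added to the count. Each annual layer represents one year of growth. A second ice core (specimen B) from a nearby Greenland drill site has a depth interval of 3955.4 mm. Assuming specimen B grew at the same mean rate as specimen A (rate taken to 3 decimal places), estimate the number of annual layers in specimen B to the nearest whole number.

Specimen A: correcting the raw count gives 19557 + 10 = 19567 true annual layers.
A: Extension rate ≈ 7631.4 / 19567 = 0.390 mm per year.
Specimen B: 3955.4 mm / 0.390 mm per year = 10142.05 years ≈ 10142 annual layers.

10142 annual layers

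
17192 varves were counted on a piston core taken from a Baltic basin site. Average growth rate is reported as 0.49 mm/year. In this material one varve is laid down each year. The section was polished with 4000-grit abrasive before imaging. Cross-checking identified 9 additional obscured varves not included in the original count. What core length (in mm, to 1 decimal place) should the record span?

True varve count = 17192 + 9 = 17201.
17201 years at 0.49 mm/year gives 0.49 × 17201 = 8428.5 mm.

8428.5 mm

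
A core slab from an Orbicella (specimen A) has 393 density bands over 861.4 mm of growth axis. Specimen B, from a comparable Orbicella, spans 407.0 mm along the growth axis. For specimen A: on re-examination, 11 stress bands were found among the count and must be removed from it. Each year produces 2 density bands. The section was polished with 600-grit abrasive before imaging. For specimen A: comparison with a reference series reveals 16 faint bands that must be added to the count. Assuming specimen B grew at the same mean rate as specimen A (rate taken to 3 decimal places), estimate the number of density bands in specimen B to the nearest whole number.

Specimen A: true density band count = 393 − 11 + 16 = 398.
Specimen A: dividing by 2 density bands per year: 398 / 2 = 199 years.
A: Mean rate = 861.4 mm / 199 years ≈ 4.329 mm per year.
B spans 407.0 / 4.329 = 94.02 years; at 2 density bands per year that is 94.02 × 2 ≈ 188 density bands.

188 density bands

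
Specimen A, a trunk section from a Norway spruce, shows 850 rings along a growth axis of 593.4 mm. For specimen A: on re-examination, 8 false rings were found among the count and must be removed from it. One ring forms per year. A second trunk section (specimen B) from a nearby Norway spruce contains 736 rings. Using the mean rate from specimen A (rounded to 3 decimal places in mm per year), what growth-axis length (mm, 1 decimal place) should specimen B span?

518.9 mm

Specimen A: true ring count = 850 − 8 = 842.
A: Mean rate = 593.4 mm / 842 years ≈ 0.705 mm per year.
Length of B = 0.705 × 736 = 518.9 mm.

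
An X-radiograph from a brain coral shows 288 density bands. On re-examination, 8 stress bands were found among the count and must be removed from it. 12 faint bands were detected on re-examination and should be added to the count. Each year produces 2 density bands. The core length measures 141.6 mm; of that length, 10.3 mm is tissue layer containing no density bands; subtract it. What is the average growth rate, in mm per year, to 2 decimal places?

Adjusted count: 288 − 8 + 12 = 292 density bands.
With 2 density bands per year, 292 / 2 = 146 years.
Net length = 141.6 − 10.3 = 131.3 mm.
131.3 mm over 146 years gives 131.3 / 146 ≈ 0.90 mm per year.

0.90 mm per year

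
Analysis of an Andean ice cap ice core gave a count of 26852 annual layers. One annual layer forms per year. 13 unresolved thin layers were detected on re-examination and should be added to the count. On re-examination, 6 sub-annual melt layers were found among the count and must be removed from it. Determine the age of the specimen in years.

True annual layer count = 26852 − 6 + 13 = 26859.
One annual layer per year makes the duration 26859 years.

26859 yr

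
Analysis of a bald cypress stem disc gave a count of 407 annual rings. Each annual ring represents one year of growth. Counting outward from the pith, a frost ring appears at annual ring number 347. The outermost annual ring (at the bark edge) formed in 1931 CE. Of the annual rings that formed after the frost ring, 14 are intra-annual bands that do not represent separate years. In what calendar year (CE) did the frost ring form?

The frost ring sits at annual ring 347 from the pith, so 407 − 347 = 60 annual rings formed after it.
Removing the 14 false annual rings leaves 60 − 14 = 46 true annual rings beyond the frost ring.
The annual ring at the bark edge is 1931 CE, so the frost ring dates to 1931 − 46 = 1885 CE.

1885 CE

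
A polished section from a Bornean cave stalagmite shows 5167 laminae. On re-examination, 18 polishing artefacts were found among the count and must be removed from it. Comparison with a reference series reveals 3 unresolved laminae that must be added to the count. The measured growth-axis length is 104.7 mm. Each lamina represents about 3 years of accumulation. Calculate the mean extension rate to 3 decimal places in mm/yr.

Correcting the raw count gives 5167 − 18 + 3 = 5152 true laminae.
Multiplying by 3 years per lamina: 5152 × 3 = 15456 years.
Extension rate ≈ 104.7 / 15456 = 0.007 mm/yr.

0.007 mm/yr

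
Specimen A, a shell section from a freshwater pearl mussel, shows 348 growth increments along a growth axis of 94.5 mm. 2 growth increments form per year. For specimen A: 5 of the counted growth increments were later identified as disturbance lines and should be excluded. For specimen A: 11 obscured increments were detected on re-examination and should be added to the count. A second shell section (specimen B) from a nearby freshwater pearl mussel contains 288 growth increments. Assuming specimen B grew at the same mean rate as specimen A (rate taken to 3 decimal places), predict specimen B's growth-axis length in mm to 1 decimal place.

Specimen A: correcting the raw count gives 348 − 5 + 11 = 354 true growth increments.
Specimen A: 354 growth increments at 2 per year is 354 / 2 = 177 years.
A: 94.5 mm over 177 years gives 94.5 / 177 ≈ 0.534 mm per year.
Specimen B: dividing by 2 growth increments per year: 288 / 2 = 144 years. B's length ≈ 0.534 × 144 = 76.9 mm.

76.9 mm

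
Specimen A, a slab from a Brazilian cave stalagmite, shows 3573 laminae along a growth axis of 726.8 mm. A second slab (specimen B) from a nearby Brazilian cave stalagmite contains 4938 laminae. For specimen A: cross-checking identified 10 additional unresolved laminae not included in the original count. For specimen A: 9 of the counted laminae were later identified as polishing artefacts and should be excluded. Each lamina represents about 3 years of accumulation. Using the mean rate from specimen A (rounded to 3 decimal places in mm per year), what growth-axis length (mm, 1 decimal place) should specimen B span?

Specimen A: after corrections the count is 3573 − 9 + 10 = 3574 laminae.
Specimen A: multiplying by 3 years per lamina: 3574 × 3 = 10722 years.
A: Mean rate = 726.8 mm / 10722 years ≈ 0.068 mm/yr.
Specimen B: at 3 years per lamina, 4938 × 3 = 14814 years. For B, 0.068 mm/year × 14814 years = 1007.4 mm.

1007.4 mm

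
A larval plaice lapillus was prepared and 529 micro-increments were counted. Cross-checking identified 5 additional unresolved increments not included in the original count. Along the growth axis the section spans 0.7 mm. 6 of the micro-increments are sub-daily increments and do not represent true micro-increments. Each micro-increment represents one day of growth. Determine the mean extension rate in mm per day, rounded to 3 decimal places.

Adjusted count: 529 − 6 + 5 = 528 micro-increments.
Extension rate ≈ 0.7 / 528 = 0.001 mm per day.

0.001 mm per day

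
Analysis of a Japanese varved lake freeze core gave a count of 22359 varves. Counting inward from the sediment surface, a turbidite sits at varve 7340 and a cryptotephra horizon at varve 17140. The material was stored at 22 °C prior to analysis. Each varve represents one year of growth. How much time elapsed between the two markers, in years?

17140 − 7340 = 9800 varves lie between the two events.
That is 9800 years at one varve per year.

9800 yr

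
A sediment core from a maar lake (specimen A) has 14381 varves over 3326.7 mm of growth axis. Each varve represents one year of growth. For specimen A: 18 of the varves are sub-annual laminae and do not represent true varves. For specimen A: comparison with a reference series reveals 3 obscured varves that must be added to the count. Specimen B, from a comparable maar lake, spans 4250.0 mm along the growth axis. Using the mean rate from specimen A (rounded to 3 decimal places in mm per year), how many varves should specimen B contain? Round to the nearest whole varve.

18319 varves

Specimen A: correcting the raw count gives 14381 − 18 + 3 = 14366 true varves.
A: 3326.7 mm over 14366 years gives 3326.7 / 14366 ≈ 0.232 mm/yr.
Specimen B: 4250.0 mm / 0.232 mm per year = 18318.97 years ≈ 18319 varves.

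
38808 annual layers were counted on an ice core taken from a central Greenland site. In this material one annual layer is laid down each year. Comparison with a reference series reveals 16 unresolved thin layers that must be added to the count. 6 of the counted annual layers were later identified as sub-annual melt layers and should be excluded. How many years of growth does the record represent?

38818 yr

After corrections the count is 38808 − 6 + 16 = 38818 annual layers.
At one annual layer per year, that is 38818 years.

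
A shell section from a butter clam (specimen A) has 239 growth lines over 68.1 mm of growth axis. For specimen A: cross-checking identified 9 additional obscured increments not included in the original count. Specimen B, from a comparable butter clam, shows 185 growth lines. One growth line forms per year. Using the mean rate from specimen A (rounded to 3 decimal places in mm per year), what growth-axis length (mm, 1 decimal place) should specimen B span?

Specimen A: adjusted count: 239 + 9 = 248 growth lines.
A: Mean rate = 68.1 mm / 248 years ≈ 0.275 mm/yr.
For B, 0.275 mm/year × 185 years = 50.9 mm.

50.9 mm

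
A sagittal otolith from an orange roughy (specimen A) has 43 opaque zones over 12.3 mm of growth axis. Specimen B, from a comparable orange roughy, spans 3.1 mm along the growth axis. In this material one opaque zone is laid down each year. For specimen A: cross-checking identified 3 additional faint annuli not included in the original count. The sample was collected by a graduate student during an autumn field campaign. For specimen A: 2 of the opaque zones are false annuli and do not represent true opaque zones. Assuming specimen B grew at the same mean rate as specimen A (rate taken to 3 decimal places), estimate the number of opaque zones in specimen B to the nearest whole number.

Specimen A: after corrections the count is 43 − 2 + 3 = 44 opaque zones.
A: 12.3 mm over 44 years gives 12.3 / 44 ≈ 0.280 mm per year.
For B, 3.1 / 0.280 = 11.07 years ≈ 11 opaque zones.

11 opaque zones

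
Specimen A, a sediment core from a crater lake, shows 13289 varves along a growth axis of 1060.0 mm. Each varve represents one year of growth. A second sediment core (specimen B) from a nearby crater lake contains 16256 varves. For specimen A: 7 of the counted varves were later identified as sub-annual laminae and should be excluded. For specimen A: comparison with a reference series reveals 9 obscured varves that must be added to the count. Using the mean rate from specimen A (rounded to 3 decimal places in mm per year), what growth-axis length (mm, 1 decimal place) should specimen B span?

Specimen A: after corrections the count is 13289 − 7 + 9 = 13291 varves.
A: Mean rate = 1060.0 mm / 13291 years ≈ 0.080 mm/yr.
For B, 0.080 mm/year × 16256 years = 1300.5 mm.

1300.5 mm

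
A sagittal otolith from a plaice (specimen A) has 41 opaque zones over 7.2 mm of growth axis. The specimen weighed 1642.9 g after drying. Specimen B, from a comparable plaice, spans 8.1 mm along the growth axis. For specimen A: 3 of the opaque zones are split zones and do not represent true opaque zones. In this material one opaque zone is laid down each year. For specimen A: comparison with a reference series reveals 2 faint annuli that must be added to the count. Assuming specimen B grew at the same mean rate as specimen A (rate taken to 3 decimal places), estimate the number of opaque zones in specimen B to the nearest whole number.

Specimen A: true opaque zone count = 41 − 3 + 2 = 40.
A: Mean rate = 7.2 mm / 40 years ≈ 0.180 mm/year.
For B, 8.1 / 0.180 = 45.00 years ≈ 45 opaque zones.

45 opaque zones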